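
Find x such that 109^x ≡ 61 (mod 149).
46

Baby-step giant-step with step n = ⌈√149⌉ = 13.
Baby steps 109^j mod 149 (j:value) for j=0..12: 0:1, 1:109, 2:110, 3:70, 4:31, 5:101, 6:132, 7:84, 8:67, 9:2, 10:69, 11:71, 12:140.
Giant-step multiplier: 109^(-13) ≡ 109^(148-13) = 109^135 ≡ 137 (mod 149).
Giant steps γ_i = 61·137^i mod 149: γ_0=61, γ_1=13, γ_2=142, γ_3=84 (in table at j=7).
x = i·n + j = 3·13 + 7 = 46.
Check: 109^46 ≡ 61 (mod 149).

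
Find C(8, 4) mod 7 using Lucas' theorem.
0

Using Lucas' theorem:
Write n=8 and k=4 in base 7:
n in base 7: [1, 1]
k in base 7: [0, 4]
C(8,4) mod 7 = ∏ C(n_i, k_i) mod 7
Digit binomials (mod 7): C(1,0) = 1; C(1,4) = 0 (k_i > n_i)
Product: 1 × 0 = 0 ≡ 0 (mod 7)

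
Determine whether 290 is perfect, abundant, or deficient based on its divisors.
deficient

Proper divisors of 290: sum = 1 + 2 + 5 + 10 + 29 + 58 + 145 = 250
Since 250 < 290, 290 is deficient.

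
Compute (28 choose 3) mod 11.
9

Using Lucas' theorem:
Write n=28 and k=3 in base 11:
n in base 11: [2, 6]
k in base 11: [0, 3]
C(28,3) mod 11 = ∏ C(n_i, k_i) mod 11
Digit binomials (mod 11): C(2,0) = 1; C(6,3) = 20 ≡ 9
Product: 1 × 9 = 9 ≡ 9 (mod 11)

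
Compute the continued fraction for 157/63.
[2; 2, 31]

Euclidean algorithm steps:
157 = 2 × 63 + 31
63 = 2 × 31 + 1
31 = 31 × 1 + 0
Continued fraction: [2; 2, 31]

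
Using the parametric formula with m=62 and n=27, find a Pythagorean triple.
(3115, 3348, 4573)

Euclid's formula: a = m² - n², b = 2mn, c = m² + n²
m = 62, n = 27
a = 62² - 27² = 3844 - 729 = 3115
b = 2 × 62 × 27 = 3348
c = 62² + 27² = 3844 + 729 = 4573
Verification: 3115² + 3348² = 9703225 + 11209104 = 20912329 = 4573² ✓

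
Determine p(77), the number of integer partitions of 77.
10619863

p(n) counts ways to write n as a sum of positive integers (order ignored).
Euler's pentagonal recurrence: p(k) = p(k-1) + p(k-2) - p(k-5) - p(k-7) + p(k-12) + p(k-15) - ... (offsets j(3j∓1)/2, signs ++--, p(0)=1, p(<0)=0).
DP table for k = 0..76: p(0)=1, p(1)=1, p(2)=2, p(3)=3, p(4)=5, p(5)=7, p(6)=11, p(7)=15, p(8)=22, p(9)=30, p(10)=42, p(11)=56, p(12)=77, p(13)=101, p(14)=135, p(15)=176, p(16)=231, p(17)=297, p(18)=385, p(19)=490, p(20)=627, p(21)=792, p(22)=1002, p(23)=1255, p(24)=1575, p(25)=1958, p(26)=2436, p(27)=3010, p(28)=3718, p(29)=4565, p(30)=5604, p(31)=6842, p(32)=8349, p(33)=10143, p(34)=12310, p(35)=14883, p(36)=17977, p(37)=21637, p(38)=26015, p(39)=31185, p(40)=37338, p(41)=44583, p(42)=53174, p(43)=63261, p(44)=75175, p(45)=89134, p(46)=105558, p(47)=124754, p(48)=147273, p(49)=173525, p(50)=204226, p(51)=239943, p(52)=281589, p(53)=329931, p(54)=386155, p(55)=451276, p(56)=526823, p(57)=614154, p(58)=715220, p(59)=831820, p(60)=966467, p(61)=1121505, p(62)=1300156, p(63)=1505499, p(64)=1741630, p(65)=2012558, p(66)=2323520, p(67)=2679689, p(68)=3087735, p(69)=3554345, p(70)=4087968, p(71)=4697205, p(72)=5392783, p(73)=6185689, p(74)=7089500, p(75)=8118264, p(76)=9289091.
Final step: p(77) = p(76) + p(75) - p(72) - p(70) + p(65) + p(62) - p(55) - p(51) + p(42) + p(37) - p(26) - p(20) + p(7) + p(0)
= 9289091 + 8118264 - 5392783 - 4087968 + 2012558 + 1300156 - 451276 - 239943 + 53174 + 21637 - 2436 - 627 + 15 + 1
= 10619863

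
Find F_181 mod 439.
409

Matrix identity: Q^n = [[F_(n+1), F_n], [F_n, F_(n-1)]] with Q = [[1,1],[1,0]].
n = 181 = 10110101₂. Square-and-multiply, entries mod 439:
Q^1 = [[1,1],[1,0]]
Q^2 = (Q^1)² = [[2,1],[1,1]]
Q^5 = (Q^2)²·Q = [[8,5],[5,3]]
Q^11 = (Q^5)²·Q = [[144,89],[89,55]]
Q^22 = (Q^11)² = [[122,151],[151,410]]
Q^45 = (Q^22)²·Q = [[365,370],[370,434]]
Q^90 = (Q^45)² = [[140,183],[183,396]]
Q^181 = (Q^90)²·Q = [[161,409],[409,191]]
F_181 mod 439 = Q^181[0][1] = 409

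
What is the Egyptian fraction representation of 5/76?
1/16 + 1/304

Greedy algorithm:
5/76: ceiling(76/5) = 16, use 1/16
1/304: ceiling(304/1) = 304, use 1/304
Result: 5/76 = 1/16 + 1/304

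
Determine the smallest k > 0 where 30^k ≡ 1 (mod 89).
88

89 is prime, so ord(30) divides φ(89) = 88.
Divisors of 88: 1, 2, 4, 8, 11, 22, 44, 88.
Repeated squaring: 30^1 ≡ 30, 30^2 ≡ 10, 30^4 ≡ 11, 30^8 ≡ 32, 30^16 ≡ 45, 30^32 ≡ 67, 30^64 ≡ 39 (mod 89).
Test 30^d mod 89 for each divisor d in increasing order:
30^1 ≡ 30
30^2 ≡ 10
30^4 ≡ 11
30^8 ≡ 32
30^11 = 30^8·30^2·30^1 ≡ 77
30^22 = 30^16·30^4·30^2 ≡ 55
30^44 = 30^32·30^8·30^4 ≡ 88
30^88 = 30^64·30^16·30^8 ≡ 1  ← first divisor giving 1
The order is 88.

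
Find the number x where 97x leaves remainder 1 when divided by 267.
256

gcd(97, 267) = 1, so the inverse exists.
Extended Euclidean algorithm on (267, 97):
267 = 2 × 97 + 73  ⟹  73 = (1)·267 + (-2)·97
97 = 1 × 73 + 24  ⟹  24 = (-1)·267 + (3)·97
73 = 3 × 24 + 1  ⟹  1 = (4)·267 + (-11)·97
So (-11)·97 ≡ 1 (mod 267), i.e. 97^(-1) ≡ -11 ≡ 256 (mod 267).
Check: 97 × 256 = 24832 ≡ 1 (mod 267)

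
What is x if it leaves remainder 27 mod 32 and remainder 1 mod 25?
251

Using Chinese Remainder Theorem:
M = 32 × 25 = 800
M1 = 25, M2 = 32
y1 = 25^(-1) mod 32 = 9
y2 = 32^(-1) mod 25 = 18
x = (27×25×9 + 1×32×18) mod 800 = 251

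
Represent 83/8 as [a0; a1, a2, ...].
[10; 2, 1, 2]

Euclidean algorithm steps:
83 = 10 × 8 + 3
8 = 2 × 3 + 2
3 = 1 × 2 + 1
2 = 2 × 1 + 0
Continued fraction: [10; 2, 1, 2]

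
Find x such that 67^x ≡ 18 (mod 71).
34

Baby-step giant-step with step n = ⌈√71⌉ = 9.
Baby steps 67^j mod 71 (j:value) for j=0..8: 0:1, 1:67, 2:16, 3:7, 4:43, 5:41, 6:49, 7:17, 8:3.
Giant-step multiplier: 67^(-9) ≡ 67^(70-9) = 67^61 ≡ 65 (mod 71).
Giant steps γ_i = 18·65^i mod 71: γ_0=18, γ_1=34, γ_2=9, γ_3=17 (in table at j=7).
x = i·n + j = 3·9 + 7 = 34.
Check: 67^34 ≡ 18 (mod 71).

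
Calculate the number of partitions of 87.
38887673

p(n) counts ways to write n as a sum of positive integers (order ignored).
Euler's pentagonal recurrence: p(k) = p(k-1) + p(k-2) - p(k-5) - p(k-7) + p(k-12) + p(k-15) - ... (offsets j(3j∓1)/2, signs ++--, p(0)=1, p(<0)=0).
DP table for k = 0..86: p(0)=1, p(1)=1, p(2)=2, p(3)=3, p(4)=5, p(5)=7, p(6)=11, p(7)=15, p(8)=22, p(9)=30, p(10)=42, p(11)=56, p(12)=77, p(13)=101, p(14)=135, p(15)=176, p(16)=231, p(17)=297, p(18)=385, p(19)=490, p(20)=627, p(21)=792, p(22)=1002, p(23)=1255, p(24)=1575, p(25)=1958, p(26)=2436, p(27)=3010, p(28)=3718, p(29)=4565, p(30)=5604, p(31)=6842, p(32)=8349, p(33)=10143, p(34)=12310, p(35)=14883, p(36)=17977, p(37)=21637, p(38)=26015, p(39)=31185, p(40)=37338, p(41)=44583, p(42)=53174, p(43)=63261, p(44)=75175, p(45)=89134, p(46)=105558, p(47)=124754, p(48)=147273, p(49)=173525, p(50)=204226, p(51)=239943, p(52)=281589, p(53)=329931, p(54)=386155, p(55)=451276, p(56)=526823, p(57)=614154, p(58)=715220, p(59)=831820, p(60)=966467, p(61)=1121505, p(62)=1300156, p(63)=1505499, p(64)=1741630, p(65)=2012558, p(66)=2323520, p(67)=2679689, p(68)=3087735, p(69)=3554345, p(70)=4087968, p(71)=4697205, p(72)=5392783, p(73)=6185689, p(74)=7089500, p(75)=8118264, p(76)=9289091, p(77)=10619863, p(78)=12132164, p(79)=13848650, p(80)=15796476, p(81)=18004327, p(82)=20506255, p(83)=23338469, p(84)=26543660, p(85)=30167357, p(86)=34262962.
Final step: p(87) = p(86) + p(85) - p(82) - p(80) + p(75) + p(72) - p(65) - p(61) + p(52) + p(47) - p(36) - p(30) + p(17) + p(10)
= 34262962 + 30167357 - 20506255 - 15796476 + 8118264 + 5392783 - 2012558 - 1121505 + 281589 + 124754 - 17977 - 5604 + 297 + 42
= 38887673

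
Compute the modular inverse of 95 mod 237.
5

gcd(95, 237) = 1, so the inverse exists.
Extended Euclidean algorithm on (237, 95):
237 = 2 × 95 + 47  ⟹  47 = (1)·237 + (-2)·95
95 = 2 × 47 + 1  ⟹  1 = (-2)·237 + (5)·95
So (5)·95 ≡ 1 (mod 237), i.e. 95^(-1) ≡ 5 (mod 237).
Check: 95 × 5 = 475 ≡ 1 (mod 237)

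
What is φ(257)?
256

257 = 257
φ(n) = n × ∏(1 - 1/p) for each prime p dividing n
φ(257) = 257 × (1 - 1/257) = 256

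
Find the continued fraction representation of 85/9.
[9; 2, 4]

Euclidean algorithm steps:
85 = 9 × 9 + 4
9 = 2 × 4 + 1
4 = 4 × 1 + 0
Continued fraction: [9; 2, 4]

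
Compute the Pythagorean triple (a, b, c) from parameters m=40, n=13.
(1431, 1040, 1769)

Euclid's formula: a = m² - n², b = 2mn, c = m² + n²
m = 40, n = 13
a = 40² - 13² = 1600 - 169 = 1431
b = 2 × 40 × 13 = 1040
c = 40² + 13² = 1600 + 169 = 1769
Verification: 1431² + 1040² = 2047761 + 1081600 = 3129361 = 1769² ✓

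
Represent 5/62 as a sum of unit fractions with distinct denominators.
1/13 + 1/269 + 1/216814

Greedy algorithm:
5/62: ceiling(62/5) = 13, use 1/13
3/806: ceiling(806/3) = 269, use 1/269
1/216814: ceiling(216814/1) = 216814, use 1/216814
Result: 5/62 = 1/13 + 1/269 + 1/216814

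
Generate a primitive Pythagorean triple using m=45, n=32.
(1001, 2880, 3049)

Euclid's formula: a = m² - n², b = 2mn, c = m² + n²
m = 45, n = 32
a = 45² - 32² = 2025 - 1024 = 1001
b = 2 × 45 × 32 = 2880
c = 45² + 32² = 2025 + 1024 = 3049
Verification: 1001² + 2880² = 1002001 + 8294400 = 9296401 = 3049² ✓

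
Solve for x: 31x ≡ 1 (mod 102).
79

gcd(31, 102) = 1, so the inverse exists.
Extended Euclidean algorithm on (102, 31):
102 = 3 × 31 + 9  ⟹  9 = (1)·102 + (-3)·31
31 = 3 × 9 + 4  ⟹  4 = (-3)·102 + (10)·31
9 = 2 × 4 + 1  ⟹  1 = (7)·102 + (-23)·31
So (-23)·31 ≡ 1 (mod 102), i.e. 31^(-1) ≡ -23 ≡ 79 (mod 102).
Check: 31 × 79 = 2449 ≡ 1 (mod 102)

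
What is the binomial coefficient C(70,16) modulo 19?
0

Using Lucas' theorem:
Write n=70 and k=16 in base 19:
n in base 19: [3, 13]
k in base 19: [0, 16]
C(70,16) mod 19 = ∏ C(n_i, k_i) mod 19
Digit binomials (mod 19): C(3,0) = 1; C(13,16) = 0 (k_i > n_i)
Product: 1 × 0 = 0 ≡ 0 (mod 19)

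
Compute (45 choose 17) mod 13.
6

Using Lucas' theorem:
Write n=45 and k=17 in base 13:
n in base 13: [3, 6]
k in base 13: [1, 4]
C(45,17) mod 13 = ∏ C(n_i, k_i) mod 13
Digit binomials (mod 13): C(3,1) = 3; C(6,4) = 15 ≡ 2
Product: 3 × 2 = 6 ≡ 6 (mod 13)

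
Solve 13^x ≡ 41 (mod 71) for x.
15

Baby-step giant-step with step n = ⌈√71⌉ = 9.
Baby steps 13^j mod 71 (j:value) for j=0..8: 0:1, 1:13, 2:27, 3:67, 4:19, 5:34, 6:16, 7:66, 8:6.
Giant-step multiplier: 13^(-9) ≡ 13^(70-9) = 13^61 ≡ 61 (mod 71).
Giant steps γ_i = 41·61^i mod 71: γ_0=41, γ_1=16 (in table at j=6).
x = i·n + j = 1·9 + 6 = 15.
Check: 13^15 ≡ 41 (mod 71).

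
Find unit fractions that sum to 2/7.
1/4 + 1/28

Greedy algorithm:
2/7: ceiling(7/2) = 4, use 1/4
1/28: ceiling(28/1) = 28, use 1/28
Result: 2/7 = 1/4 + 1/28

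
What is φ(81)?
54

81 = 3^4
φ(n) = n × ∏(1 - 1/p) for each prime p dividing n
φ(81) = 81 × (1 - 1/3) = 54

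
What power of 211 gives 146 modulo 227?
159

Baby-step giant-step with step n = ⌈√227⌉ = 16.
Baby steps 211^j mod 227 (j:value) for j=0..15: 0:1, 1:211, 2:29, 3:217, 4:160, 5:164, 6:100, 7:216, 8:176, 9:135, 10:110, 11:56, 12:12, 13:35, 14:121, 15:107.
Giant-step multiplier: 211^(-16) ≡ 211^(226-16) = 211^210 ≡ 203 (mod 227).
Giant steps γ_i = 146·203^i mod 227: γ_0=146, γ_1=128, γ_2=106, γ_3=180, γ_4=220, γ_5=168, γ_6=54, γ_7=66, γ_8=5, γ_9=107 (in table at j=15).
x = i·n + j = 9·16 + 15 = 159.
Check: 211^159 ≡ 146 (mod 227).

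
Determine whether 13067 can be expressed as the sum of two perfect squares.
Not possible

Factorization: 13067 = 73 × 179
By Fermat: n is sum of two squares iff every prime p ≡ 3 (mod 4) appears to even power.
Prime(s) ≡ 3 (mod 4) with odd exponent: [(179, 1)]
Therefore 13067 cannot be expressed as a² + b².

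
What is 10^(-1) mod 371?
334

gcd(10, 371) = 1, so the inverse exists.
Extended Euclidean algorithm on (371, 10):
371 = 37 × 10 + 1  ⟹  1 = (1)·371 + (-37)·10
So (-37)·10 ≡ 1 (mod 371), i.e. 10^(-1) ≡ -37 ≡ 334 (mod 371).
Check: 10 × 334 = 3340 ≡ 1 (mod 371)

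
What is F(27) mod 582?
284

Matrix identity: Q^n = [[F_(n+1), F_n], [F_n, F_(n-1)]] with Q = [[1,1],[1,0]].
n = 27 = 11011₂. Square-and-multiply, entries mod 582:
Q^1 = [[1,1],[1,0]]
Q^3 = (Q^1)²·Q = [[3,2],[2,1]]
Q^6 = (Q^3)² = [[13,8],[8,5]]
Q^13 = (Q^6)²·Q = [[377,233],[233,144]]
Q^27 = (Q^13)²·Q = [[39,284],[284,337]]
F_27 mod 582 = Q^27[0][1] = 284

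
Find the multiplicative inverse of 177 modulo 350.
263

gcd(177, 350) = 1, so the inverse exists.
Extended Euclidean algorithm on (350, 177):
350 = 1 × 177 + 173  ⟹  173 = (1)·350 + (-1)·177
177 = 1 × 173 + 4  ⟹  4 = (-1)·350 + (2)·177
173 = 43 × 4 + 1  ⟹  1 = (44)·350 + (-87)·177
So (-87)·177 ≡ 1 (mod 350), i.e. 177^(-1) ≡ -87 ≡ 263 (mod 350).
Check: 177 × 263 = 46551 ≡ 1 (mod 350)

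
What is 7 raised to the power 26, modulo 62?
51

Repeated squaring. Binary of 26 = 11010.
7^1 ≡ 7 (mod 62); 7^2 ≡ 49 (mod 62); 7^4 ≡ 45 (mod 62); 7^8 ≡ 41 (mod 62); 7^16 ≡ 7 (mod 62)
7^26 = 7^2 × 7^8 × 7^16 ≡ 51 (mod 62)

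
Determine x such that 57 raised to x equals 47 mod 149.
6

Baby-step giant-step with step n = ⌈√149⌉ = 13.
Baby steps 57^j mod 149 (j:value) for j=0..12: 0:1, 1:57, 2:120, 3:135, 4:96, 5:108, 6:47, 7:146, 8:127, 9:87, 10:42, 11:10, 12:123.
h = 47 is already in the table at j=6, so x = 6.
Check: 57^6 ≡ 47 (mod 149).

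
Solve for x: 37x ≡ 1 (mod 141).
61

gcd(37, 141) = 1, so the inverse exists.
Extended Euclidean algorithm on (141, 37):
141 = 3 × 37 + 30  ⟹  30 = (1)·141 + (-3)·37
37 = 1 × 30 + 7  ⟹  7 = (-1)·141 + (4)·37
30 = 4 × 7 + 2  ⟹  2 = (5)·141 + (-19)·37
7 = 3 × 2 + 1  ⟹  1 = (-16)·141 + (61)·37
So (61)·37 ≡ 1 (mod 141), i.e. 37^(-1) ≡ 61 (mod 141).
Check: 37 × 61 = 2257 ≡ 1 (mod 141)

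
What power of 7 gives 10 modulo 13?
2

Baby-step giant-step with step n = ⌈√13⌉ = 4.
Baby steps 7^j mod 13 (j:value) for j=0..3: 0:1, 1:7, 2:10, 3:5.
h = 10 is already in the table at j=2, so x = 2.
Check: 7^2 ≡ 10 (mod 13).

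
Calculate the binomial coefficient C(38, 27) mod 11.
3

Using Lucas' theorem:
Write n=38 and k=27 in base 11:
n in base 11: [3, 5]
k in base 11: [2, 5]
C(38,27) mod 11 = ∏ C(n_i, k_i) mod 11
Digit binomials (mod 11): C(3,2) = 3; C(5,5) = 1
Product: 3 × 1 = 3 ≡ 3 (mod 11)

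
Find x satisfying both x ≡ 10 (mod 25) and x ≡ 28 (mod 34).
810

Using Chinese Remainder Theorem:
M = 25 × 34 = 850
M1 = 34, M2 = 25
y1 = 34^(-1) mod 25 = 14
y2 = 25^(-1) mod 34 = 15
x = (10×34×14 + 28×25×15) mod 850 = 810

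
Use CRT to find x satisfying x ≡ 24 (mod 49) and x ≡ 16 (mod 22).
808

Using Chinese Remainder Theorem:
M = 49 × 22 = 1078
M1 = 22, M2 = 49
y1 = 22^(-1) mod 49 = 29
y2 = 49^(-1) mod 22 = 9
x = (24×22×29 + 16×49×9) mod 1078 = 808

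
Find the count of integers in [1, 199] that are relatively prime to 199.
198

199 = 199
φ(n) = n × ∏(1 - 1/p) for each prime p dividing n
φ(199) = 199 × (1 - 1/199) = 198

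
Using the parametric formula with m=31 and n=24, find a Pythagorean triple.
(385, 1488, 1537)

Euclid's formula: a = m² - n², b = 2mn, c = m² + n²
m = 31, n = 24
a = 31² - 24² = 961 - 576 = 385
b = 2 × 31 × 24 = 1488
c = 31² + 24² = 961 + 576 = 1537
Verification: 385² + 1488² = 148225 + 2214144 = 2362369 = 1537² ✓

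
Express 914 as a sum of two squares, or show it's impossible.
17² + 25² (a=17, b=25)

Factorization: 914 = 2 × 457
By Fermat: n is sum of two squares iff every prime p ≡ 3 (mod 4) appears to even power.
All primes ≡ 3 (mod 4) appear to even power.
Search a = 0, 1, 2, … for 914 - a² a perfect square: first hit at a = 17: 914 - 289 = 625 = 25².
914 = 17² + 25² = 289 + 625 ✓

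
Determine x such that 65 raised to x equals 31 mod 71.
43

Baby-step giant-step with step n = ⌈√71⌉ = 9.
Baby steps 65^j mod 71 (j:value) for j=0..8: 0:1, 1:65, 2:36, 3:68, 4:18, 5:34, 6:9, 7:17, 8:40.
Giant-step multiplier: 65^(-9) ≡ 65^(70-9) = 65^61 ≡ 21 (mod 71).
Giant steps γ_i = 31·21^i mod 71: γ_0=31, γ_1=12, γ_2=39, γ_3=38, γ_4=17 (in table at j=7).
x = i·n + j = 4·9 + 7 = 43.
Check: 65^43 ≡ 31 (mod 71).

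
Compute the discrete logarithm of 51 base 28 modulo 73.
27

Baby-step giant-step with step n = ⌈√73⌉ = 9.
Baby steps 28^j mod 73 (j:value) for j=0..8: 0:1, 1:28, 2:54, 3:52, 4:69, 5:34, 6:3, 7:11, 8:16.
Giant-step multiplier: 28^(-9) ≡ 28^(72-9) = 28^63 ≡ 22 (mod 73).
Giant steps γ_i = 51·22^i mod 73: γ_0=51, γ_1=27, γ_2=10, γ_3=1 (in table at j=0).
x = i·n + j = 3·9 + 0 = 27.
Check: 28^27 ≡ 51 (mod 73).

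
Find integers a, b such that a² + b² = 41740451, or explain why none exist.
Not possible

Factorization: 41740451 = 73 × 83^3
By Fermat: n is sum of two squares iff every prime p ≡ 3 (mod 4) appears to even power.
Prime(s) ≡ 3 (mod 4) with odd exponent: [(83, 3)]
Therefore 41740451 cannot be expressed as a² + b².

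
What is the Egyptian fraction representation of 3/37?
1/13 + 1/241 + 1/115921

Greedy algorithm:
3/37: ceiling(37/3) = 13, use 1/13
2/481: ceiling(481/2) = 241, use 1/241
1/115921: ceiling(115921/1) = 115921, use 1/115921
Result: 3/37 = 1/13 + 1/241 + 1/115921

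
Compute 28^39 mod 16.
0

Repeated squaring. Binary of 39 = 100111.
28^1 ≡ 12 (mod 16); 28^2 ≡ 0 (mod 16); 28^4 ≡ 0 (mod 16); 28^8 ≡ 0 (mod 16); 28^16 ≡ 0 (mod 16); 28^32 ≡ 0 (mod 16)
28^39 = 28^1 × 28^2 × 28^4 × 28^32 ≡ 0 (mod 16)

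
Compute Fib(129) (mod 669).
637

Matrix identity: Q^n = [[F_(n+1), F_n], [F_n, F_(n-1)]] with Q = [[1,1],[1,0]].
n = 129 = 10000001₂. Square-and-multiply, entries mod 669:
Q^1 = [[1,1],[1,0]]
Q^2 = (Q^1)² = [[2,1],[1,1]]
Q^4 = (Q^2)² = [[5,3],[3,2]]
Q^8 = (Q^4)² = [[34,21],[21,13]]
Q^16 = (Q^8)² = [[259,318],[318,610]]
Q^32 = (Q^16)² = [[286,45],[45,241]]
Q^64 = (Q^32)² = [[196,300],[300,565]]
Q^129 = (Q^64)²·Q = [[139,637],[637,171]]
F_129 mod 669 = Q^129[0][1] = 637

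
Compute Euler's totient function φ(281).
280

281 = 281
φ(n) = n × ∏(1 - 1/p) for each prime p dividing n
φ(281) = 281 × (1 - 1/281) = 280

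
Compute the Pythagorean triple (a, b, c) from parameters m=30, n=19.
(539, 1140, 1261)

Euclid's formula: a = m² - n², b = 2mn, c = m² + n²
m = 30, n = 19
a = 30² - 19² = 900 - 361 = 539
b = 2 × 30 × 19 = 1140
c = 30² + 19² = 900 + 361 = 1261
Verification: 539² + 1140² = 290521 + 1299600 = 1590121 = 1261² ✓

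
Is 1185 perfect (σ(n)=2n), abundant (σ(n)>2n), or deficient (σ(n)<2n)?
deficient

Proper divisors of 1185: sum = 1 + 3 + 5 + 15 + 79 + 237 + 395 = 735
Since 735 < 1185, 1185 is deficient.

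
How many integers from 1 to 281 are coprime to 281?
280

281 = 281
φ(n) = n × ∏(1 - 1/p) for each prime p dividing n
φ(281) = 281 × (1 - 1/281) = 280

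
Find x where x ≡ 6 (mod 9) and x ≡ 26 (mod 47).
402

Using Chinese Remainder Theorem:
M = 9 × 47 = 423
M1 = 47, M2 = 9
y1 = 47^(-1) mod 9 = 5
y2 = 9^(-1) mod 47 = 21
x = (6×47×5 + 26×9×21) mod 423 = 402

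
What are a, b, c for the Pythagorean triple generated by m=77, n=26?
(5253, 4004, 6605)

Euclid's formula: a = m² - n², b = 2mn, c = m² + n²
m = 77, n = 26
a = 77² - 26² = 5929 - 676 = 5253
b = 2 × 77 × 26 = 4004
c = 77² + 26² = 5929 + 676 = 6605
Verification: 5253² + 4004² = 27594009 + 16032016 = 43626025 = 6605² ✓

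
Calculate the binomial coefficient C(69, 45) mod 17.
0

Using Lucas' theorem:
Write n=69 and k=45 in base 17:
n in base 17: [4, 1]
k in base 17: [2, 11]
C(69,45) mod 17 = ∏ C(n_i, k_i) mod 17
Digit binomials (mod 17): C(4,2) = 6; C(1,11) = 0 (k_i > n_i)
Product: 6 × 0 = 0 ≡ 0 (mod 17)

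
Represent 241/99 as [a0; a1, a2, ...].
[2; 2, 3, 3, 4]

Euclidean algorithm steps:
241 = 2 × 99 + 43
99 = 2 × 43 + 13
43 = 3 × 13 + 4
13 = 3 × 4 + 1
4 = 4 × 1 + 0
Continued fraction: [2; 2, 3, 3, 4]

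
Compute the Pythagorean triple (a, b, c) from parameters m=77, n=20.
(5529, 3080, 6329)

Euclid's formula: a = m² - n², b = 2mn, c = m² + n²
m = 77, n = 20
a = 77² - 20² = 5929 - 400 = 5529
b = 2 × 77 × 20 = 3080
c = 77² + 20² = 5929 + 400 = 6329
Verification: 5529² + 3080² = 30569841 + 9486400 = 40056241 = 6329² ✓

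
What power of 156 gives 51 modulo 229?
184

Baby-step giant-step with step n = ⌈√229⌉ = 16.
Baby steps 156^j mod 229 (j:value) for j=0..15: 0:1, 1:156, 2:62, 3:54, 4:180, 5:142, 6:168, 7:102, 8:111, 9:141, 10:12, 11:40, 12:57, 13:190, 14:99, 15:101.
Giant-step multiplier: 156^(-16) ≡ 156^(228-16) = 156^212 ≡ 173 (mod 229).
Giant steps γ_i = 51·173^i mod 229: γ_0=51, γ_1=121, γ_2=94, γ_3=3, γ_4=61, γ_5=19, γ_6=81, γ_7=44, γ_8=55, γ_9=126, γ_10=43, γ_11=111 (in table at j=8).
x = i·n + j = 11·16 + 8 = 184.
Check: 156^184 ≡ 51 (mod 229).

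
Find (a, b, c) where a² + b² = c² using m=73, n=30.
(4429, 4380, 6229)

Euclid's formula: a = m² - n², b = 2mn, c = m² + n²
m = 73, n = 30
a = 73² - 30² = 5329 - 900 = 4429
b = 2 × 73 × 30 = 4380
c = 73² + 30² = 5329 + 900 = 6229
Verification: 4429² + 4380² = 19616041 + 19184400 = 38800441 = 6229² ✓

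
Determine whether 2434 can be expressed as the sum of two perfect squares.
15² + 47² (a=15, b=47)

Factorization: 2434 = 2 × 1217
By Fermat: n is sum of two squares iff every prime p ≡ 3 (mod 4) appears to even power.
All primes ≡ 3 (mod 4) appear to even power.
Search a = 0, 1, 2, … for 2434 - a² a perfect square: first hit at a = 15: 2434 - 225 = 2209 = 47².
2434 = 15² + 47² = 225 + 2209 ✓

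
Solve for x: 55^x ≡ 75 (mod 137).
27

Baby-step giant-step with step n = ⌈√137⌉ = 12.
Baby steps 55^j mod 137 (j:value) for j=0..11: 0:1, 1:55, 2:11, 3:57, 4:121, 5:79, 6:98, 7:47, 8:119, 9:106, 10:76, 11:70.
Giant-step multiplier: 55^(-12) ≡ 55^(136-12) = 55^124 ≡ 49 (mod 137).
Giant steps γ_i = 75·49^i mod 137: γ_0=75, γ_1=113, γ_2=57 (in table at j=3).
x = i·n + j = 2·12 + 3 = 27.
Check: 55^27 ≡ 75 (mod 137).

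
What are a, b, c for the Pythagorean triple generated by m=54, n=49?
(515, 5292, 5317)

Euclid's formula: a = m² - n², b = 2mn, c = m² + n²
m = 54, n = 49
a = 54² - 49² = 2916 - 2401 = 515
b = 2 × 54 × 49 = 5292
c = 54² + 49² = 2916 + 2401 = 5317
Verification: 515² + 5292² = 265225 + 28005264 = 28270489 = 5317² ✓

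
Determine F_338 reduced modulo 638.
175

Matrix identity: Q^n = [[F_(n+1), F_n], [F_n, F_(n-1)]] with Q = [[1,1],[1,0]].
n = 338 = 101010010₂. Square-and-multiply, entries mod 638:
Q^1 = [[1,1],[1,0]]
Q^2 = (Q^1)² = [[2,1],[1,1]]
Q^5 = (Q^2)²·Q = [[8,5],[5,3]]
Q^10 = (Q^5)² = [[89,55],[55,34]]
Q^21 = (Q^10)²·Q = [[485,100],[100,385]]
Q^42 = (Q^21)² = [[233,232],[232,1]]
Q^84 = (Q^42)² = [[291,58],[58,233]]
Q^169 = (Q^84)²·Q = [[407,1],[1,406]]
Q^338 = (Q^169)² = [[408,175],[175,233]]
F_338 mod 638 = Q^338[0][1] = 175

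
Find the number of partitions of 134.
8149040695

p(n) counts ways to write n as a sum of positive integers (order ignored).
Euler's pentagonal recurrence: p(k) = p(k-1) + p(k-2) - p(k-5) - p(k-7) + p(k-12) + p(k-15) - ... (offsets j(3j∓1)/2, signs ++--, p(0)=1, p(<0)=0).
DP table for k = 0..133: p(0)=1, p(1)=1, p(2)=2, p(3)=3, p(4)=5, p(5)=7, p(6)=11, p(7)=15, p(8)=22, p(9)=30, p(10)=42, p(11)=56, p(12)=77, p(13)=101, p(14)=135, p(15)=176, p(16)=231, p(17)=297, p(18)=385, p(19)=490, p(20)=627, p(21)=792, p(22)=1002, p(23)=1255, p(24)=1575, p(25)=1958, p(26)=2436, p(27)=3010, p(28)=3718, p(29)=4565, p(30)=5604, p(31)=6842, p(32)=8349, p(33)=10143, p(34)=12310, p(35)=14883, p(36)=17977, p(37)=21637, p(38)=26015, p(39)=31185, p(40)=37338, p(41)=44583, p(42)=53174, p(43)=63261, p(44)=75175, p(45)=89134, p(46)=105558, p(47)=124754, p(48)=147273, p(49)=173525, p(50)=204226, p(51)=239943, p(52)=281589, p(53)=329931, p(54)=386155, p(55)=451276, p(56)=526823, p(57)=614154, p(58)=715220, p(59)=831820, p(60)=966467, p(61)=1121505, p(62)=1300156, p(63)=1505499, p(64)=1741630, p(65)=2012558, p(66)=2323520, p(67)=2679689, p(68)=3087735, p(69)=3554345, p(70)=4087968, p(71)=4697205, p(72)=5392783, p(73)=6185689, p(74)=7089500, p(75)=8118264, p(76)=9289091, p(77)=10619863, p(78)=12132164, p(79)=13848650, p(80)=15796476, p(81)=18004327, p(82)=20506255, p(83)=23338469, p(84)=26543660, p(85)=30167357, p(86)=34262962, p(87)=38887673, p(88)=44108109, p(89)=49995925, p(90)=56634173, p(91)=64112359, p(92)=72533807, p(93)=82010177, p(94)=92669720, p(95)=104651419, p(96)=118114304, p(97)=133230930, p(98)=150198136, p(99)=169229875, p(100)=190569292, p(101)=214481126, p(102)=241265379, p(103)=271248950, p(104)=304801365, p(105)=342325709, p(106)=384276336, p(107)=431149389, p(108)=483502844, p(109)=541946240, p(110)=607163746, p(111)=679903203, p(112)=761002156, p(113)=851376628, p(114)=952050665, p(115)=1064144451, p(116)=1188908248, p(117)=1327710076, p(118)=1482074143, p(119)=1653668665, p(120)=1844349560, p(121)=2056148051, p(122)=2291320912, p(123)=2552338241, p(124)=2841940500, p(125)=3163127352, p(126)=3519222692, p(127)=3913864295, p(128)=4351078600, p(129)=4835271870, p(130)=5371315400, p(131)=5964539504, p(132)=6620830889, p(133)=7346629512.
Final step: p(134) = p(133) + p(132) - p(129) - p(127) + p(122) + p(119) - p(112) - p(108) + p(99) + p(94) - p(83) - p(77) + p(64) + p(57) - p(42) - p(34) + p(17) + p(8)
= 7346629512 + 6620830889 - 4835271870 - 3913864295 + 2291320912 + 1653668665 - 761002156 - 483502844 + 169229875 + 92669720 - 23338469 - 10619863 + 1741630 + 614154 - 53174 - 12310 + 297 + 22
= 8149040695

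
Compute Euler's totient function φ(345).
176

345 = 3 × 5 × 23
φ(n) = n × ∏(1 - 1/p) for each prime p dividing n
φ(345) = 345 × (1 - 1/3) × (1 - 1/5) × (1 - 1/23) = 176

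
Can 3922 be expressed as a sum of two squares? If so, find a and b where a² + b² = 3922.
21² + 59² (a=21, b=59)

Factorization: 3922 = 2 × 37 × 53
By Fermat: n is sum of two squares iff every prime p ≡ 3 (mod 4) appears to even power.
All primes ≡ 3 (mod 4) appear to even power.
Search a = 0, 1, 2, … for 3922 - a² a perfect square: first hit at a = 21: 3922 - 441 = 3481 = 59².
3922 = 21² + 59² = 441 + 3481 ✓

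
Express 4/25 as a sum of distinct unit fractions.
1/7 + 1/59 + 1/5163 + 1/53307975

Greedy algorithm:
4/25: ceiling(25/4) = 7, use 1/7
3/175: ceiling(175/3) = 59, use 1/59
2/10325: ceiling(10325/2) = 5163, use 1/5163
1/53307975: ceiling(53307975/1) = 53307975, use 1/53307975
Result: 4/25 = 1/7 + 1/59 + 1/5163 + 1/53307975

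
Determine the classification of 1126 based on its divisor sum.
deficient

Proper divisors of 1126: sum = 1 + 2 + 563 = 566
Since 566 < 1126, 1126 is deficient.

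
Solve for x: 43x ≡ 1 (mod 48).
19

gcd(43, 48) = 1, so the inverse exists.
Extended Euclidean algorithm on (48, 43):
48 = 1 × 43 + 5  ⟹  5 = (1)·48 + (-1)·43
43 = 8 × 5 + 3  ⟹  3 = (-8)·48 + (9)·43
5 = 1 × 3 + 2  ⟹  2 = (9)·48 + (-10)·43
3 = 1 × 2 + 1  ⟹  1 = (-17)·48 + (19)·43
So (19)·43 ≡ 1 (mod 48), i.e. 43^(-1) ≡ 19 (mod 48).
Check: 43 × 19 = 817 ≡ 1 (mod 48)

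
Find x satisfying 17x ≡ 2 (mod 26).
x ≡ 20 (mod 26)

gcd(17, 26) = 1, which divides 2, so solutions exist.
Find 17^(-1) mod 26 by the extended Euclidean algorithm:
26 = 1 × 17 + 9  ⟹  9 = (1)·26 + (-1)·17
17 = 1 × 9 + 8  ⟹  8 = (-1)·26 + (2)·17
9 = 1 × 8 + 1  ⟹  1 = (2)·26 + (-3)·17
So (-3)·17 ≡ 1 (mod 26), i.e. 17^(-1) ≡ -3 ≡ 23 (mod 26).
x ≡ 23 × 2 = 46 ≡ 20 (mod 26).
Check: 17 × 20 = 340 ≡ 2 (mod 26).
Unique solution: x ≡ 20 (mod 26)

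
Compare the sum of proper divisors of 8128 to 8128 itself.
perfect

Proper divisors of 8128: sum = 1 + 2 + 4 + 8 + 16 + 32 + 64 + 127 + 254 + 508 + 1016 + 2032 + 4064 = 8128
Since 8128 = 8128, 8128 is perfect.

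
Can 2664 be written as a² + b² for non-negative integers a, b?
30² + 42² (a=30, b=42)

Factorization: 2664 = 2^3 × 3^2 × 37
By Fermat: n is sum of two squares iff every prime p ≡ 3 (mod 4) appears to even power.
All primes ≡ 3 (mod 4) appear to even power.
Search a = 0, 1, 2, … for 2664 - a² a perfect square: first hit at a = 30: 2664 - 900 = 1764 = 42².
2664 = 30² + 42² = 900 + 1764 ✓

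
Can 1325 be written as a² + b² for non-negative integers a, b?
10² + 35² (a=10, b=35)

Factorization: 1325 = 5^2 × 53
By Fermat: n is sum of two squares iff every prime p ≡ 3 (mod 4) appears to even power.
All primes ≡ 3 (mod 4) appear to even power.
Search a = 0, 1, 2, … for 1325 - a² a perfect square: first hit at a = 10: 1325 - 100 = 1225 = 35².
1325 = 10² + 35² = 100 + 1225 ✓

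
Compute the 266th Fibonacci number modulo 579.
34

Matrix identity: Q^n = [[F_(n+1), F_n], [F_n, F_(n-1)]] with Q = [[1,1],[1,0]].
n = 266 = 100001010₂. Square-and-multiply, entries mod 579:
Q^1 = [[1,1],[1,0]]
Q^2 = (Q^1)² = [[2,1],[1,1]]
Q^4 = (Q^2)² = [[5,3],[3,2]]
Q^8 = (Q^4)² = [[34,21],[21,13]]
Q^16 = (Q^8)² = [[439,408],[408,31]]
Q^33 = (Q^16)²·Q = [[316,205],[205,111]]
Q^66 = (Q^33)² = [[26,106],[106,499]]
Q^133 = (Q^66)²·Q = [[398,332],[332,66]]
Q^266 = (Q^133)² = [[551,34],[34,517]]
F_266 mod 579 = Q^266[0][1] = 34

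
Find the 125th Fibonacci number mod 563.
180

Matrix identity: Q^n = [[F_(n+1), F_n], [F_n, F_(n-1)]] with Q = [[1,1],[1,0]].
n = 125 = 1111101₂. Square-and-multiply, entries mod 563:
Q^1 = [[1,1],[1,0]]
Q^3 = (Q^1)²·Q = [[3,2],[2,1]]
Q^7 = (Q^3)²·Q = [[21,13],[13,8]]
Q^15 = (Q^7)²·Q = [[424,47],[47,377]]
Q^31 = (Q^15)²·Q = [[62,136],[136,489]]
Q^62 = (Q^31)² = [[383,57],[57,326]]
Q^125 = (Q^62)²·Q = [[57,180],[180,440]]
F_125 mod 563 = Q^125[0][1] = 180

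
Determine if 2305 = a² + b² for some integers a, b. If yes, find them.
1² + 48² (a=1, b=48)

Factorization: 2305 = 5 × 461
By Fermat: n is sum of two squares iff every prime p ≡ 3 (mod 4) appears to even power.
All primes ≡ 3 (mod 4) appear to even power.
Search a = 0, 1, 2, … for 2305 - a² a perfect square: first hit at a = 1: 2305 - 1 = 2304 = 48².
2305 = 1² + 48² = 1 + 2304 ✓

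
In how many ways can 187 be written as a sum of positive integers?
1280011042268

p(n) counts ways to write n as a sum of positive integers (order ignored).
Euler's pentagonal recurrence: p(k) = p(k-1) + p(k-2) - p(k-5) - p(k-7) + p(k-12) + p(k-15) - ... (offsets j(3j∓1)/2, signs ++--, p(0)=1, p(<0)=0).
DP table for k = 0..186: p(0)=1, p(1)=1, p(2)=2, p(3)=3, p(4)=5, p(5)=7, p(6)=11, p(7)=15, p(8)=22, p(9)=30, p(10)=42, p(11)=56, p(12)=77, p(13)=101, p(14)=135, p(15)=176, p(16)=231, p(17)=297, p(18)=385, p(19)=490, p(20)=627, p(21)=792, p(22)=1002, p(23)=1255, p(24)=1575, p(25)=1958, p(26)=2436, p(27)=3010, p(28)=3718, p(29)=4565, p(30)=5604, p(31)=6842, p(32)=8349, p(33)=10143, p(34)=12310, p(35)=14883, p(36)=17977, p(37)=21637, p(38)=26015, p(39)=31185, p(40)=37338, p(41)=44583, p(42)=53174, p(43)=63261, p(44)=75175, p(45)=89134, p(46)=105558, p(47)=124754, p(48)=147273, p(49)=173525, p(50)=204226, p(51)=239943, p(52)=281589, p(53)=329931, p(54)=386155, p(55)=451276, p(56)=526823, p(57)=614154, p(58)=715220, p(59)=831820, p(60)=966467, p(61)=1121505, p(62)=1300156, p(63)=1505499, p(64)=1741630, p(65)=2012558, p(66)=2323520, p(67)=2679689, p(68)=3087735, p(69)=3554345, p(70)=4087968, p(71)=4697205, p(72)=5392783, p(73)=6185689, p(74)=7089500, p(75)=8118264, p(76)=9289091, p(77)=10619863, p(78)=12132164, p(79)=13848650, p(80)=15796476, p(81)=18004327, p(82)=20506255, p(83)=23338469, p(84)=26543660, p(85)=30167357, p(86)=34262962, p(87)=38887673, p(88)=44108109, p(89)=49995925, p(90)=56634173, p(91)=64112359, p(92)=72533807, p(93)=82010177, p(94)=92669720, p(95)=104651419, p(96)=118114304, p(97)=133230930, p(98)=150198136, p(99)=169229875, p(100)=190569292, p(101)=214481126, p(102)=241265379, p(103)=271248950, p(104)=304801365, p(105)=342325709, p(106)=384276336, p(107)=431149389, p(108)=483502844, p(109)=541946240, p(110)=607163746, p(111)=679903203, p(112)=761002156, p(113)=851376628, p(114)=952050665, p(115)=1064144451, p(116)=1188908248, p(117)=1327710076, p(118)=1482074143, p(119)=1653668665, p(120)=1844349560, p(121)=2056148051, p(122)=2291320912, p(123)=2552338241, p(124)=2841940500, p(125)=3163127352, p(126)=3519222692, p(127)=3913864295, p(128)=4351078600, p(129)=4835271870, p(130)=5371315400, p(131)=5964539504, p(132)=6620830889, p(133)=7346629512, p(134)=8149040695, p(135)=9035836076, p(136)=10015581680, p(137)=11097645016, p(138)=12292341831, p(139)=13610949895, p(140)=15065878135, p(141)=16670689208, p(142)=18440293320, p(143)=20390982757, p(144)=22540654445, p(145)=24908858009, p(146)=27517052599, p(147)=30388671978, p(148)=33549419497, p(149)=37027355200, p(150)=40853235313, p(151)=45060624582, p(152)=49686288421, p(153)=54770336324, p(154)=60356673280, p(155)=66493182097, p(156)=73232243759, p(157)=80630964769, p(158)=88751778802, p(159)=97662728555, p(160)=107438159466, p(161)=118159068427, p(162)=129913904637, p(163)=142798995930, p(164)=156919475295, p(165)=172389800255, p(166)=189334822579, p(167)=207890420102, p(168)=228204732751, p(169)=250438925115, p(170)=274768617130, p(171)=301384802048, p(172)=330495499613, p(173)=362326859895, p(174)=397125074750, p(175)=435157697830, p(176)=476715857290, p(177)=522115831195, p(178)=571701605655, p(179)=625846753120, p(180)=684957390936, p(181)=749474411781, p(182)=819876908323, p(183)=896684817527, p(184)=980462880430, p(185)=1071823774337, p(186)=1171432692373.
Final step: p(187) = p(186) + p(185) - p(182) - p(180) + p(175) + p(172) - p(165) - p(161) + p(152) + p(147) - p(136) - p(130) + p(117) + p(110) - p(95) - p(87) + p(70) + p(61) - p(42) - p(32) + p(11) + p(0)
= 1171432692373 + 1071823774337 - 819876908323 - 684957390936 + 435157697830 + 330495499613 - 172389800255 - 118159068427 + 49686288421 + 30388671978 - 10015581680 - 5371315400 + 1327710076 + 607163746 - 104651419 - 38887673 + 4087968 + 1121505 - 53174 - 8349 + 56 + 1
= 1280011042268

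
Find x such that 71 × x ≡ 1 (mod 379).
363

gcd(71, 379) = 1, so the inverse exists.
Extended Euclidean algorithm on (379, 71):
379 = 5 × 71 + 24  ⟹  24 = (1)·379 + (-5)·71
71 = 2 × 24 + 23  ⟹  23 = (-2)·379 + (11)·71
24 = 1 × 23 + 1  ⟹  1 = (3)·379 + (-16)·71
So (-16)·71 ≡ 1 (mod 379), i.e. 71^(-1) ≡ -16 ≡ 363 (mod 379).
Check: 71 × 363 = 25773 ≡ 1 (mod 379)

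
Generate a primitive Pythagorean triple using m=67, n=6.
(4453, 804, 4525)

Euclid's formula: a = m² - n², b = 2mn, c = m² + n²
m = 67, n = 6
a = 67² - 6² = 4489 - 36 = 4453
b = 2 × 67 × 6 = 804
c = 67² + 6² = 4489 + 36 = 4525
Verification: 4453² + 804² = 19829209 + 646416 = 20475625 = 4525² ✓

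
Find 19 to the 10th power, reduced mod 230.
121

Repeated squaring. Binary of 10 = 1010.
19^1 ≡ 19 (mod 230); 19^2 ≡ 131 (mod 230); 19^4 ≡ 141 (mod 230); 19^8 ≡ 101 (mod 230)
19^10 = 19^2 × 19^8 ≡ 121 (mod 230)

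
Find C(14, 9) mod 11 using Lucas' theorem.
0

Using Lucas' theorem:
Write n=14 and k=9 in base 11:
n in base 11: [1, 3]
k in base 11: [0, 9]
C(14,9) mod 11 = ∏ C(n_i, k_i) mod 11
Digit binomials (mod 11): C(1,0) = 1; C(3,9) = 0 (k_i > n_i)
Product: 1 × 0 = 0 ≡ 0 (mod 11)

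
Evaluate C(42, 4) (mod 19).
1

Using Lucas' theorem:
Write n=42 and k=4 in base 19:
n in base 19: [2, 4]
k in base 19: [0, 4]
C(42,4) mod 19 = ∏ C(n_i, k_i) mod 19
Digit binomials (mod 19): C(2,0) = 1; C(4,4) = 1
Product: 1 × 1 = 1 ≡ 1 (mod 19)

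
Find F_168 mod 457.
29

Matrix identity: Q^n = [[F_(n+1), F_n], [F_n, F_(n-1)]] with Q = [[1,1],[1,0]].
n = 168 = 10101000₂. Square-and-multiply, entries mod 457:
Q^1 = [[1,1],[1,0]]
Q^2 = (Q^1)² = [[2,1],[1,1]]
Q^5 = (Q^2)²·Q = [[8,5],[5,3]]
Q^10 = (Q^5)² = [[89,55],[55,34]]
Q^21 = (Q^10)²·Q = [[345,435],[435,367]]
Q^42 = (Q^21)² = [[232,331],[331,358]]
Q^84 = (Q^42)² = [[236,151],[151,85]]
Q^168 = (Q^84)² = [[350,29],[29,321]]
F_168 mod 457 = Q^168[0][1] = 29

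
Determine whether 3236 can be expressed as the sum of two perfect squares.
10² + 56² (a=10, b=56)

Factorization: 3236 = 2^2 × 809
By Fermat: n is sum of two squares iff every prime p ≡ 3 (mod 4) appears to even power.
All primes ≡ 3 (mod 4) appear to even power.
Search a = 0, 1, 2, … for 3236 - a² a perfect square: first hit at a = 10: 3236 - 100 = 3136 = 56².
3236 = 10² + 56² = 100 + 3136 ✓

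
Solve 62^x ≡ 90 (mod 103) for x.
81

Baby-step giant-step with step n = ⌈√103⌉ = 11.
Baby steps 62^j mod 103 (j:value) for j=0..10: 0:1, 1:62, 2:33, 3:89, 4:59, 5:53, 6:93, 7:101, 8:82, 9:37, 10:28.
Giant-step multiplier: 62^(-11) ≡ 62^(102-11) = 62^91 ≡ 48 (mod 103).
Giant steps γ_i = 90·48^i mod 103: γ_0=90, γ_1=97, γ_2=21, γ_3=81, γ_4=77, γ_5=91, γ_6=42, γ_7=59 (in table at j=4).
x = i·n + j = 7·11 + 4 = 81.
Check: 62^81 ≡ 90 (mod 103).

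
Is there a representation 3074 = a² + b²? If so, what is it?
7² + 55² (a=7, b=55)

Factorization: 3074 = 2 × 29 × 53
By Fermat: n is sum of two squares iff every prime p ≡ 3 (mod 4) appears to even power.
All primes ≡ 3 (mod 4) appear to even power.
Search a = 0, 1, 2, … for 3074 - a² a perfect square: first hit at a = 7: 3074 - 49 = 3025 = 55².
3074 = 7² + 55² = 49 + 3025 ✓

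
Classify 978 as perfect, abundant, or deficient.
abundant

Proper divisors of 978: sum = 1 + 2 + 3 + 6 + 163 + 326 + 489 = 990
Since 990 > 978, 978 is abundant.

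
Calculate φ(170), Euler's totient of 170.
64

170 = 2 × 5 × 17
φ(n) = n × ∏(1 - 1/p) for each prime p dividing n
φ(170) = 170 × (1 - 1/2) × (1 - 1/5) × (1 - 1/17) = 64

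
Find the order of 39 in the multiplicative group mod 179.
89

179 is prime, so ord(39) divides φ(179) = 178.
Divisors of 178: 1, 2, 89, 178.
Repeated squaring: 39^1 ≡ 39, 39^2 ≡ 89, 39^4 ≡ 45, 39^8 ≡ 56, 39^16 ≡ 93, 39^32 ≡ 57, 39^64 ≡ 27, 39^128 ≡ 13 (mod 179).
Test 39^d mod 179 for each divisor d in increasing order:
39^1 ≡ 39
39^2 ≡ 89
39^89 = 39^64·39^16·39^8·39^1 ≡ 1  ← first divisor giving 1
The order is 89.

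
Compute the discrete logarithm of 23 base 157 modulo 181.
97

Baby-step giant-step with step n = ⌈√181⌉ = 14.
Baby steps 157^j mod 181 (j:value) for j=0..13: 0:1, 1:157, 2:33, 3:113, 4:3, 5:109, 6:99, 7:158, 8:9, 9:146, 10:116, 11:112, 12:27, 13:76.
Giant-step multiplier: 157^(-14) ≡ 157^(180-14) = 157^166 ≡ 168 (mod 181).
Giant steps γ_i = 23·168^i mod 181: γ_0=23, γ_1=63, γ_2=86, γ_3=149, γ_4=54, γ_5=22, γ_6=76 (in table at j=13).
x = i·n + j = 6·14 + 13 = 97.
Check: 157^97 ≡ 23 (mod 181).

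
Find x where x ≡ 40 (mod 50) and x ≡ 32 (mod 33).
890

Using Chinese Remainder Theorem:
M = 50 × 33 = 1650
M1 = 33, M2 = 50
y1 = 33^(-1) mod 50 = 47
y2 = 50^(-1) mod 33 = 2
x = (40×33×47 + 32×50×2) mod 1650 = 890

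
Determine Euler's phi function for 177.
116

177 = 3 × 59
φ(n) = n × ∏(1 - 1/p) for each prime p dividing n
φ(177) = 177 × (1 - 1/3) × (1 - 1/59) = 116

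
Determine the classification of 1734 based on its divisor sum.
abundant

Proper divisors of 1734: sum = 1 + 2 + 3 + 6 + 17 + 34 + 51 + 102 + 289 + 578 + 867 = 1950
Since 1950 > 1734, 1734 is abundant.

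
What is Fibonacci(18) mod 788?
220

Matrix identity: Q^n = [[F_(n+1), F_n], [F_n, F_(n-1)]] with Q = [[1,1],[1,0]].
n = 18 = 10010₂. Square-and-multiply, entries mod 788:
Q^1 = [[1,1],[1,0]]
Q^2 = (Q^1)² = [[2,1],[1,1]]
Q^4 = (Q^2)² = [[5,3],[3,2]]
Q^9 = (Q^4)²·Q = [[55,34],[34,21]]
Q^18 = (Q^9)² = [[241,220],[220,21]]
F_18 mod 788 = Q^18[0][1] = 220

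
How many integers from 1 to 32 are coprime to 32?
16

32 = 2^5
φ(n) = n × ∏(1 - 1/p) for each prime p dividing n
φ(32) = 32 × (1 - 1/2) = 16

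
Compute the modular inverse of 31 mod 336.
271

gcd(31, 336) = 1, so the inverse exists.
Extended Euclidean algorithm on (336, 31):
336 = 10 × 31 + 26  ⟹  26 = (1)·336 + (-10)·31
31 = 1 × 26 + 5  ⟹  5 = (-1)·336 + (11)·31
26 = 5 × 5 + 1  ⟹  1 = (6)·336 + (-65)·31
So (-65)·31 ≡ 1 (mod 336), i.e. 31^(-1) ≡ -65 ≡ 271 (mod 336).
Check: 31 × 271 = 8401 ≡ 1 (mod 336)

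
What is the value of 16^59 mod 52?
48

Repeated squaring. Binary of 59 = 111011.
16^1 ≡ 16 (mod 52); 16^2 ≡ 48 (mod 52); 16^4 ≡ 16 (mod 52); 16^8 ≡ 48 (mod 52); 16^16 ≡ 16 (mod 52); 16^32 ≡ 48 (mod 52)
16^59 = 16^1 × 16^2 × 16^8 × 16^16 × 16^32 ≡ 48 (mod 52)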